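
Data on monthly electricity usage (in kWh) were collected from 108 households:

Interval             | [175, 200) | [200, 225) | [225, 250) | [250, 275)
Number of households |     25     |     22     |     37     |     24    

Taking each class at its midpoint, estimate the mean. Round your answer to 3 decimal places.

226.389

Midpoints: 187.5, 212.5, 237.5, 262.5
Σfm = 25×187.5 + 22×212.5 + 37×237.5 + 24×262.5 = 24450
n = Σf = 108
Mean = 24450 / 108 = 226.3889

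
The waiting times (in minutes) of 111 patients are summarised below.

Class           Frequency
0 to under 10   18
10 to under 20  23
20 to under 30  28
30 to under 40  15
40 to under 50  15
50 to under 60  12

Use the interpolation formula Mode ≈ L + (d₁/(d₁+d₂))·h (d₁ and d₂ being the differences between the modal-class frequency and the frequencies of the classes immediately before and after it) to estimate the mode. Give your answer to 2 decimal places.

22.78

Modal class: 20 to under 30 (highest frequency 28).
d₁ = 28 − 23 = 5, d₂ = 28 − 15 = 13
Mode ≈ 20 + (5/(5+13)) × 10 = 20 + 2.7778 = 22.7778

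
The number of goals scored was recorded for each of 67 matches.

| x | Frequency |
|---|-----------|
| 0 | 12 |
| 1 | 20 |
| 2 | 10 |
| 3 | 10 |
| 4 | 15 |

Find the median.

2

Cumulative frequencies: 12, 32, 42, 52, 67
n = 67, so the median is the value in position (n+1)/2 = 34.
Position 34 falls at value 2.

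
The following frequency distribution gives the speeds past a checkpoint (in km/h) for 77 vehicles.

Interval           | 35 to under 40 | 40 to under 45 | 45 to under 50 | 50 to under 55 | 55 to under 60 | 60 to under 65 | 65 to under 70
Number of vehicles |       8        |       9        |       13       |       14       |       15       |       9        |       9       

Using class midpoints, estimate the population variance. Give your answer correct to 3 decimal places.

Midpoints: 37.5, 42.5, 47.5, 52.5, 57.5, 62.5, 67.5
n = 77, Σfm = 4067.5, mean = 52.8247
Σfm² = 221181.25
Σf(m − x̄)² = Σfm² − (Σfm)²/n = 221181.25 − 4067.5²/77 = 6316.8831
Population variance = 6316.8831 / 77 = 82.0374

82.037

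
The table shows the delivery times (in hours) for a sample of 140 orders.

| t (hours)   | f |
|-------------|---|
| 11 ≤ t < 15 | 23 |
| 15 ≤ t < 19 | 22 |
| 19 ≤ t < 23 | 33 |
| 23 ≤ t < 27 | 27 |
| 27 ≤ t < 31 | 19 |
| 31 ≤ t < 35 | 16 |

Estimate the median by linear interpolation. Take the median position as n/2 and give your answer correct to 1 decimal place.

22.0

Cumulative frequencies: 23, 45, 78, 105, 124, 140
n = 140; position = n/2 = 70.
This falls in the class 19 ≤ t < 23: L = 19, F = 45, f = 33, h = 4.
Median ≈ 19 + ((70 − 45) / 33) × 4 = 22.0303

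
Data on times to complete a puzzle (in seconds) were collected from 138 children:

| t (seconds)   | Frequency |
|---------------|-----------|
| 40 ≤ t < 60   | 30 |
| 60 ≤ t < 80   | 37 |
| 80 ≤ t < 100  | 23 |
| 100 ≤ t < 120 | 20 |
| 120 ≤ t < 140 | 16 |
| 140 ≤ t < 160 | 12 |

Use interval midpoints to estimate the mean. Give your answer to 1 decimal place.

Midpoints: 50, 70, 90, 110, 130, 150
Σfm = 30×50 + 37×70 + 23×90 + 20×110 + 16×130 + 12×150 = 12240
n = Σf = 138
Mean = 12240 / 138 = 88.6957

88.7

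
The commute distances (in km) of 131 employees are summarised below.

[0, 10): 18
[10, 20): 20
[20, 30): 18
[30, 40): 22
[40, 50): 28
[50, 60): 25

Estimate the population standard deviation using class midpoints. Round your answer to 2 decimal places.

17.01

Midpoints: 5, 15, 25, 35, 45, 55
n = 131, Σfm = 4245, mean = 32.4046
Σfm² = 175475
Σf(m − x̄)² = Σfm² − (Σfm)²/n = 175475 − 4245²/131 = 37917.5573
Population variance = 37917.5573 / 131 = 289.4470
Standard deviation = √289.4470 = 17.0131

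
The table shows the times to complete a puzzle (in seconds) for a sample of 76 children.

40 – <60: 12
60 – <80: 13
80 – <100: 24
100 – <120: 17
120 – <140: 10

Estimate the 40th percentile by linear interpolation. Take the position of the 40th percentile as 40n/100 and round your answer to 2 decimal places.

84.50

Cumulative frequencies: 12, 25, 49, 66, 76
n = 76; position = 40n/100 = 30.4.
This falls in the class 80 – <100: L = 80, F = 25, f = 24, h = 20.
40th percentile ≈ 80 + ((30.4 − 25) / 24) × 20 = 84.5000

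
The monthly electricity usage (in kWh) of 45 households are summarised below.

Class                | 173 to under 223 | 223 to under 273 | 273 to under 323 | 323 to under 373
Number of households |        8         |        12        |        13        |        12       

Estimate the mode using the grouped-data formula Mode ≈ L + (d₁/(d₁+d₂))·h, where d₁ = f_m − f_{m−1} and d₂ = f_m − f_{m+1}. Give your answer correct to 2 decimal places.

298.00

Modal class: 273 to under 323 (highest frequency 13).
d₁ = 13 − 12 = 1, d₂ = 13 − 12 = 1
Mode ≈ 273 + (1/(1+1)) × 50 = 273 + 25.0000 = 298.0000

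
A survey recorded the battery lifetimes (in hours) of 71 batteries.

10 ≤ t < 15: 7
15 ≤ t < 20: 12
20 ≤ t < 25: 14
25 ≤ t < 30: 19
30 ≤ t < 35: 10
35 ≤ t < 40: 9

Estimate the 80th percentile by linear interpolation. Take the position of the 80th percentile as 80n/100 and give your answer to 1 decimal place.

Cumulative frequencies: 7, 19, 33, 52, 62, 71
n = 71; position = 80n/100 = 56.8.
This falls in the class 30 ≤ t < 35: L = 30, F = 52, f = 10, h = 5.
80th percentile ≈ 30 + ((56.8 − 52) / 10) × 5 = 32.4000

32.4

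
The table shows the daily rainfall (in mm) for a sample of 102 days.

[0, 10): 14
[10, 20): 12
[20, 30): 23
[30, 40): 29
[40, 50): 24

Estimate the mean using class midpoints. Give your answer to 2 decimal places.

28.63

Midpoints: 5, 15, 25, 35, 45
Σfm = 14×5 + 12×15 + 23×25 + 29×35 + 24×45 = 2920
n = Σf = 102
Mean = 2920 / 102 = 28.6275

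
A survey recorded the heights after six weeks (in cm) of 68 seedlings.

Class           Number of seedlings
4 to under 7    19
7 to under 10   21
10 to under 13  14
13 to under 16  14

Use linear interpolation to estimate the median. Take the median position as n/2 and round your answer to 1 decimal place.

9.1

Cumulative frequencies: 19, 40, 54, 68
n = 68; position = n/2 = 34.
This falls in the class 7 to under 10: L = 7, F = 19, f = 21, h = 3.
Median ≈ 7 + ((34 − 19) / 21) × 3 = 9.1429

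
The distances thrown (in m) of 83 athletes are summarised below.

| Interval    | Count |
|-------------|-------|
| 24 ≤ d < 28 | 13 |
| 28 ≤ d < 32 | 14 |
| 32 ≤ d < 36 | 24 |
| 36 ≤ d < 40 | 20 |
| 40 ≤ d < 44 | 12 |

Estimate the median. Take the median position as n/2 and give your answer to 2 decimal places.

Cumulative frequencies: 13, 27, 51, 71, 83
n = 83; position = n/2 = 41.5.
This falls in the class 32 ≤ d < 36: L = 32, F = 27, f = 24, h = 4.
Median ≈ 32 + ((41.5 − 27) / 24) × 4 = 34.4167

34.42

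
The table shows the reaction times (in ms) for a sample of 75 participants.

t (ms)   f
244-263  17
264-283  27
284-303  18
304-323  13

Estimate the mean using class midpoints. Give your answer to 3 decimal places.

Midpoints: 253.5, 273.5, 293.5, 313.5
Σfm = 17×253.5 + 27×273.5 + 18×293.5 + 13×313.5 = 21052.5
n = Σf = 75
Mean = 21052.5 / 75 = 280.7000

280.700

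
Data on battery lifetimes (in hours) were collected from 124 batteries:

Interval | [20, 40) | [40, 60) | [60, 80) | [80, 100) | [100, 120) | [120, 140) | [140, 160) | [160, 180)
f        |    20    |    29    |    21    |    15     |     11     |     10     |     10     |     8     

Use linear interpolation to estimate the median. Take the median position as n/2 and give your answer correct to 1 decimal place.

Cumulative frequencies: 20, 49, 70, 85, 96, 106, 116, 124
n = 124; position = n/2 = 62.
This falls in the class [60, 80): L = 60, F = 49, f = 21, h = 20.
Median ≈ 60 + ((62 − 49) / 21) × 20 = 72.3810

72.4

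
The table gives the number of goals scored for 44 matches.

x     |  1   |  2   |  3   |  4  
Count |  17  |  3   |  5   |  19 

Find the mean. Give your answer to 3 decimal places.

Values: 1, 2, 3, 4
Σfx = 17×1 + 3×2 + 5×3 + 19×4 = 114
n = Σf = 44
Mean = 114 / 44 = 2.5909

2.591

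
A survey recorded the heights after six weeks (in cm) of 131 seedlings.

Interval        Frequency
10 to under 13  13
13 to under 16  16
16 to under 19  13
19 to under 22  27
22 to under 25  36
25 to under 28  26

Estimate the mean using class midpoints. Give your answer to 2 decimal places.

20.59

Midpoints: 11.5, 14.5, 17.5, 20.5, 23.5, 26.5
Σfm = 13×11.5 + 16×14.5 + 13×17.5 + 27×20.5 + 36×23.5 + 26×26.5 = 2697.5
n = Σf = 131
Mean = 2697.5 / 131 = 20.5916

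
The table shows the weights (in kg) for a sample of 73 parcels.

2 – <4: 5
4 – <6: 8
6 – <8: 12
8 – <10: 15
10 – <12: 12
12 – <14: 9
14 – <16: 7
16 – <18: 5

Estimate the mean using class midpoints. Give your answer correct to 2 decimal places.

Midpoints: 3, 5, 7, 9, 11, 13, 15, 17
Σfm = 5×3 + 8×5 + 12×7 + 15×9 + 12×11 + 9×13 + 7×15 + 5×17 = 713
n = Σf = 73
Mean = 713 / 73 = 9.7671

9.77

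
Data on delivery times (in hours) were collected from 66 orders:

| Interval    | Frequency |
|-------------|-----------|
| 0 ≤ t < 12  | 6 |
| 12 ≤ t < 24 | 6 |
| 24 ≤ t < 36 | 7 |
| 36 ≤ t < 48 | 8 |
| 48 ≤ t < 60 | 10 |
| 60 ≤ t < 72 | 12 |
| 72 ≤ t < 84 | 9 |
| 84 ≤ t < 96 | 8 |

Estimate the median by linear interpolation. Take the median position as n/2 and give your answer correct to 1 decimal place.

Cumulative frequencies: 6, 12, 19, 27, 37, 49, 58, 66
n = 66; position = n/2 = 33.
This falls in the class 48 ≤ t < 60: L = 48, F = 27, f = 10, h = 12.
Median ≈ 48 + ((33 − 27) / 10) × 12 = 55.2000

55.2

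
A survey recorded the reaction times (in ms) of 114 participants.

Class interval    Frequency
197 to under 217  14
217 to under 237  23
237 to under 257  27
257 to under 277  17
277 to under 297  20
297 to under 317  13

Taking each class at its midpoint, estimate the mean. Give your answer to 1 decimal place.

254.9

Midpoints: 207, 227, 247, 267, 287, 307
Σfm = 14×207 + 23×227 + 27×247 + 17×267 + 20×287 + 13×307 = 29058
n = Σf = 114
Mean = 29058 / 114 = 254.8947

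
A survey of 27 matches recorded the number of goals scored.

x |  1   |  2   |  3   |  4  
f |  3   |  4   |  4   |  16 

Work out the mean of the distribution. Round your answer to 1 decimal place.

Values: 1, 2, 3, 4
Σfx = 3×1 + 4×2 + 4×3 + 16×4 = 87
n = Σf = 27
Mean = 87 / 27 = 3.2222

3.2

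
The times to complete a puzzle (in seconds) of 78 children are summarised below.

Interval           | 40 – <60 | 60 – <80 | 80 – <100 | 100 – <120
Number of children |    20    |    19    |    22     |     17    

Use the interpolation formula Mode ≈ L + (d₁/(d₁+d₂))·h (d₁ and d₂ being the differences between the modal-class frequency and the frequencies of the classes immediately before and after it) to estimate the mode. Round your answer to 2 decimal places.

87.50

Modal class: 80 – <100 (highest frequency 22).
d₁ = 22 − 19 = 3, d₂ = 22 − 17 = 5
Mode ≈ 80 + (3/(3+5)) × 20 = 80 + 7.5000 = 87.5000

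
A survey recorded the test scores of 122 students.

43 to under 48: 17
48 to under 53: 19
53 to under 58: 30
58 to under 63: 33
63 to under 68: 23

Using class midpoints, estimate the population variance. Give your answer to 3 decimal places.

Midpoints: 45.5, 50.5, 55.5, 60.5, 65.5
n = 122, Σfm = 6901, mean = 56.5656
Σfm² = 395520.5
Σf(m − x̄)² = Σfm² − (Σfm)²/n = 395520.5 − 6901²/122 = 5161.4754
Population variance = 5161.4754 / 122 = 42.3072

42.307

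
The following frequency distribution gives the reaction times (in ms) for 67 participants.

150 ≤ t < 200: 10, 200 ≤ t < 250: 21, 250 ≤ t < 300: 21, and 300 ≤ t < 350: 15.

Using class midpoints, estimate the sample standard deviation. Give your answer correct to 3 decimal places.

Midpoints: 175, 225, 275, 325
n = 67, Σfm = 17125, mean = 255.5970
Σfm² = 4541875
Σf(m − x̄)² = Σfm² − (Σfm)²/n = 4541875 − 17125²/67 = 164776.1194
Sample variance = 164776.1194 / 66 = 2496.6079
Standard deviation = √2496.6079 = 49.9661

49.966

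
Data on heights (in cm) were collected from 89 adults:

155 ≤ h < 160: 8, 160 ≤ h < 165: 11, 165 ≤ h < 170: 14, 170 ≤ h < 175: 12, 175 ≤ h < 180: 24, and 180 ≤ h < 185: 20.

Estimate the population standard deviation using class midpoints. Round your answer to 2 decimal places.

Midpoints: 157.5, 162.5, 167.5, 172.5, 177.5, 182.5
n = 89, Σfm = 15372.5, mean = 172.7247
Σfm² = 2661056.25
Σf(m − x̄)² = Σfm² − (Σfm)²/n = 2661056.25 − 15372.5²/89 = 5845.5056
Population variance = 5845.5056 / 89 = 65.6798
Standard deviation = √65.6798 = 8.1043

8.10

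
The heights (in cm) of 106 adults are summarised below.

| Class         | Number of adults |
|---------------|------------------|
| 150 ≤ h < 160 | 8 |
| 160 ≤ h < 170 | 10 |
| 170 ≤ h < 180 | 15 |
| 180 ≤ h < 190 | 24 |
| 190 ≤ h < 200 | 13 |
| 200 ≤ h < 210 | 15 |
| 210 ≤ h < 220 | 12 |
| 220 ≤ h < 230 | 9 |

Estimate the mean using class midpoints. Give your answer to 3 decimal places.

190.283

Midpoints: 155, 165, 175, 185, 195, 205, 215, 225
Σfm = 8×155 + 10×165 + 15×175 + 24×185 + 13×195 + 15×205 + 12×215 + 9×225 = 20170
n = Σf = 106
Mean = 20170 / 106 = 190.2830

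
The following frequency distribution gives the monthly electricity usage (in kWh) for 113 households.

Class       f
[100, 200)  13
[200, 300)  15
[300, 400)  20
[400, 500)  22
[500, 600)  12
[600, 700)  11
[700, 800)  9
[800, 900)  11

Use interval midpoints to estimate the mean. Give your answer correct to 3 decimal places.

Midpoints: 150, 250, 350, 450, 550, 650, 750, 850
Σfm = 13×150 + 15×250 + 20×350 + 22×450 + 12×550 + 11×650 + 9×750 + 11×850 = 52450
n = Σf = 113
Mean = 52450 / 113 = 464.1593

464.159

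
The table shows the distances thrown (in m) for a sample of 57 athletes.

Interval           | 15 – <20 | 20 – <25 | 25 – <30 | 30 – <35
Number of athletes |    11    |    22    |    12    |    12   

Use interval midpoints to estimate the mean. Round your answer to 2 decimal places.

Midpoints: 17.5, 22.5, 27.5, 32.5
Σfm = 11×17.5 + 22×22.5 + 12×27.5 + 12×32.5 = 1407.5
n = Σf = 57
Mean = 1407.5 / 57 = 24.6930

24.69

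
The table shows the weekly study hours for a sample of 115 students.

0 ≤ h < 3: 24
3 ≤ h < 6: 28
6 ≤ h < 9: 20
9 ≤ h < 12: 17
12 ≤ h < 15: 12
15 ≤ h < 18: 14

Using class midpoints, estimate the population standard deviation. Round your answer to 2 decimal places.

Midpoints: 1.5, 4.5, 7.5, 10.5, 13.5, 16.5
n = 115, Σfm = 883.5, mean = 7.6826
Σfm² = 9618.75
Σf(m − x̄)² = Σfm² − (Σfm)²/n = 9618.75 − 883.5²/115 = 2831.1652
Population variance = 2831.1652 / 115 = 24.6188
Standard deviation = √24.6188 = 4.9617

4.96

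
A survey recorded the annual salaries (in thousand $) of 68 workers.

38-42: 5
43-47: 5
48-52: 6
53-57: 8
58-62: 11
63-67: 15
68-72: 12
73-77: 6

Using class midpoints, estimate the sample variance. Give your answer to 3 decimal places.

Midpoints: 40, 45, 50, 55, 60, 65, 70, 75
n = 68, Σfm = 4090, mean = 60.1471
Σfm² = 252850
Σf(m − x̄)² = Σfm² − (Σfm)²/n = 252850 − 4090²/68 = 6848.5294
Sample variance = 6848.5294 / 67 = 102.2169

102.217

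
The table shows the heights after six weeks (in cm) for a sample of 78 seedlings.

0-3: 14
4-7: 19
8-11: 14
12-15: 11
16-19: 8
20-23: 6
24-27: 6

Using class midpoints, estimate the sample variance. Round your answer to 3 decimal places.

Midpoints: 1.5, 5.5, 9.5, 13.5, 17.5, 21.5, 25.5
n = 78, Σfm = 829, mean = 10.6282
Σfm² = 12999.5
Σf(m − x̄)² = Σfm² − (Σfm)²/n = 12999.5 − 829²/78 = 4188.7179
Sample variance = 4188.7179 / 77 = 54.3989

54.399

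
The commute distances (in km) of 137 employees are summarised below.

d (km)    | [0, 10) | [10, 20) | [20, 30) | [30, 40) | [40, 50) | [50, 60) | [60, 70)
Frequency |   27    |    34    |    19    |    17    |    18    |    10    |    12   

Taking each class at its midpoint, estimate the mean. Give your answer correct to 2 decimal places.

Midpoints: 5, 15, 25, 35, 45, 55, 65
Σfm = 27×5 + 34×15 + 19×25 + 17×35 + 18×45 + 10×55 + 12×65 = 3855
n = Σf = 137
Mean = 3855 / 137 = 28.1387

28.14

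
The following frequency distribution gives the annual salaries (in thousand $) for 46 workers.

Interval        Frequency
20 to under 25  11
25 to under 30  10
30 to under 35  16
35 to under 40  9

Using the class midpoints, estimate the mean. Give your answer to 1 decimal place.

30.0

Midpoints: 22.5, 27.5, 32.5, 37.5
Σfm = 11×22.5 + 10×27.5 + 16×32.5 + 9×37.5 = 1380
n = Σf = 46
Mean = 1380 / 46 = 30.0000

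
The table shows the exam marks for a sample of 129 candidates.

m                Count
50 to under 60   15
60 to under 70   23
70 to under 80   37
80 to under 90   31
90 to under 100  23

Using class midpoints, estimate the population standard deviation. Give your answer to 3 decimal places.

12.499

Midpoints: 55, 65, 75, 85, 95
n = 129, Σfm = 9915, mean = 76.8605
Σfm² = 782225
Σf(m − x̄)² = Σfm² − (Σfm)²/n = 782225 − 9915²/129 = 20153.4884
Population variance = 20153.4884 / 129 = 156.2286
Standard deviation = √156.2286 = 12.4991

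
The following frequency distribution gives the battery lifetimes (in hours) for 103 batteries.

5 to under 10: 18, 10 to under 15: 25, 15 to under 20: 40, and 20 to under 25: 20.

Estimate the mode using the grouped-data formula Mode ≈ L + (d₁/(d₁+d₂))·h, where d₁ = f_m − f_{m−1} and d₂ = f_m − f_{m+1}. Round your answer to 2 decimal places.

17.14

Modal class: 15 to under 20 (highest frequency 40).
d₁ = 40 − 25 = 15, d₂ = 40 − 20 = 20
Mode ≈ 15 + (15/(15+20)) × 5 = 15 + 2.1429 = 17.1429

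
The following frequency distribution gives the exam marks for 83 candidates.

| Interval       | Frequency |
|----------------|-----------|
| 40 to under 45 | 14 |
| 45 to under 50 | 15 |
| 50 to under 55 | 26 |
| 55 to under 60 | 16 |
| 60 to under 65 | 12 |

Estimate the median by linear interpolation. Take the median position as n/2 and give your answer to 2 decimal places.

52.40

Cumulative frequencies: 14, 29, 55, 71, 83
n = 83; position = n/2 = 41.5.
This falls in the class 50 to under 55: L = 50, F = 29, f = 26, h = 5.
Median ≈ 50 + ((41.5 − 29) / 26) × 5 = 52.4038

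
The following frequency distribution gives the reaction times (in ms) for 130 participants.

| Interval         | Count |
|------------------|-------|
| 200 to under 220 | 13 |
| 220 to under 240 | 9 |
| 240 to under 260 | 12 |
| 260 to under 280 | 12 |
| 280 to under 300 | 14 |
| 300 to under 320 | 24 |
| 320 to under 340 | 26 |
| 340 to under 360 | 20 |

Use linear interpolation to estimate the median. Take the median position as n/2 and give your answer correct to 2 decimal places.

Cumulative frequencies: 13, 22, 34, 46, 60, 84, 110, 130
n = 130; position = n/2 = 65.
This falls in the class 300 to under 320: L = 300, F = 60, f = 24, h = 20.
Median ≈ 300 + ((65 − 60) / 24) × 20 = 304.1667

304.17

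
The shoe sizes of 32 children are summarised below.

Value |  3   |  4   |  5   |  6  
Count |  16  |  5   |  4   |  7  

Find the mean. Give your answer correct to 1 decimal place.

Values: 3, 4, 5, 6
Σfx = 16×3 + 5×4 + 4×5 + 7×6 = 130
n = Σf = 32
Mean = 130 / 32 = 4.0625

4.1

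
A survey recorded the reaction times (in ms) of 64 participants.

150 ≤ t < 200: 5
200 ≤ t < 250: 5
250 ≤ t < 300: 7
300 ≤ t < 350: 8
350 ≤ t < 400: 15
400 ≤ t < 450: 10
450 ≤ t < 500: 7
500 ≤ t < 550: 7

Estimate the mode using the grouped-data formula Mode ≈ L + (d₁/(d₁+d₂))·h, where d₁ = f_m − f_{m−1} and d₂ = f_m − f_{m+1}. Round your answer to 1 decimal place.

379.2

Modal class: 350 ≤ t < 400 (highest frequency 15).
d₁ = 15 − 8 = 7, d₂ = 15 − 10 = 5
Mode ≈ 350 + (7/(7+5)) × 50 = 350 + 29.1667 = 379.1667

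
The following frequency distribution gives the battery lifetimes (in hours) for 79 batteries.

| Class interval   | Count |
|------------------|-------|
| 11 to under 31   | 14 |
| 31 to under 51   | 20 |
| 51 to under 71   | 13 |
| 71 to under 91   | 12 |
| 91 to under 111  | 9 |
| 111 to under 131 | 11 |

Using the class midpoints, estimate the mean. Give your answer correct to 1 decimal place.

64.8

Midpoints: 21, 41, 61, 81, 101, 121
Σfm = 14×21 + 20×41 + 13×61 + 12×81 + 9×101 + 11×121 = 5119
n = Σf = 79
Mean = 5119 / 79 = 64.7975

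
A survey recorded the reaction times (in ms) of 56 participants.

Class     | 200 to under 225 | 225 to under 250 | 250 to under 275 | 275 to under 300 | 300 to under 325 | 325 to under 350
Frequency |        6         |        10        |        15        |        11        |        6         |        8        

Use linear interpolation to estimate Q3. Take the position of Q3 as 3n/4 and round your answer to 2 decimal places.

Cumulative frequencies: 6, 16, 31, 42, 48, 56
n = 56; position = 3n/4 = 42.
This falls in the class 275 to under 300: L = 275, F = 31, f = 11, h = 25.
Upper quartile ≈ 275 + ((42 − 31) / 11) × 25 = 300.0000

300.00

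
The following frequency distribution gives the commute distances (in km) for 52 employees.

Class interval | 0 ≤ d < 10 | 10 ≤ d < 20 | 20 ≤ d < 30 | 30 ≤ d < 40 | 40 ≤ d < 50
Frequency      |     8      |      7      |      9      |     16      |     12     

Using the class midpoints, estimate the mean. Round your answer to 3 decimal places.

28.269

Midpoints: 5, 15, 25, 35, 45
Σfm = 8×5 + 7×15 + 9×25 + 16×35 + 12×45 = 1470
n = Σf = 52
Mean = 1470 / 52 = 28.2692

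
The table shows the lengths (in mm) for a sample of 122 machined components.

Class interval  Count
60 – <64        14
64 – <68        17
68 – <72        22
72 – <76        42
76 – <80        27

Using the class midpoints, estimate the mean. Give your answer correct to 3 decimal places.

Midpoints: 62, 66, 70, 74, 78
Σfm = 14×62 + 17×66 + 22×70 + 42×74 + 27×78 = 8744
n = Σf = 122
Mean = 8744 / 122 = 71.6721

71.672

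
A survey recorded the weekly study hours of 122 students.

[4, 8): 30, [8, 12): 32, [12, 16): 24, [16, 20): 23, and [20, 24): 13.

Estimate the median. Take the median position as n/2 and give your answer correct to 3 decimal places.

11.875

Cumulative frequencies: 30, 62, 86, 109, 122
n = 122; position = n/2 = 61.
This falls in the class [8, 12): L = 8, F = 30, f = 32, h = 4.
Median ≈ 8 + ((61 − 30) / 32) × 4 = 11.8750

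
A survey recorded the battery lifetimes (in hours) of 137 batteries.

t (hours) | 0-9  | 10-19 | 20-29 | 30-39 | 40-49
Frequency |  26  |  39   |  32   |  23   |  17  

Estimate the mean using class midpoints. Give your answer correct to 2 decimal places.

Midpoints: 4.5, 14.5, 24.5, 34.5, 44.5
Σfm = 26×4.5 + 39×14.5 + 32×24.5 + 23×34.5 + 17×44.5 = 3016.5
n = Σf = 137
Mean = 3016.5 / 137 = 22.0182

22.02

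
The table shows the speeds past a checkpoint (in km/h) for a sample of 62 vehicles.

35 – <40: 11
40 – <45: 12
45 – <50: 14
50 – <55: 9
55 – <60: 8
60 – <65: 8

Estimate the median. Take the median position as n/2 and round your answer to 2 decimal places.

Cumulative frequencies: 11, 23, 37, 46, 54, 62
n = 62; position = n/2 = 31.
This falls in the class 45 – <50: L = 45, F = 23, f = 14, h = 5.
Median ≈ 45 + ((31 − 23) / 14) × 5 = 47.8571

47.86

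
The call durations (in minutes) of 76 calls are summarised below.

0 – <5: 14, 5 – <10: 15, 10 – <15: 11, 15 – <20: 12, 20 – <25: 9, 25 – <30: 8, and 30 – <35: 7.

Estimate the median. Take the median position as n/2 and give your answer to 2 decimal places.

14.09

Cumulative frequencies: 14, 29, 40, 52, 61, 69, 76
n = 76; position = n/2 = 38.
This falls in the class 10 – <15: L = 10, F = 29, f = 11, h = 5.
Median ≈ 10 + ((38 − 29) / 11) × 5 = 14.0909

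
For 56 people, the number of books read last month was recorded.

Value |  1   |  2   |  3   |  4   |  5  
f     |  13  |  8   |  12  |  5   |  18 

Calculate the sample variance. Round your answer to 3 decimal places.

2.475

Values: 1, 2, 3, 4, 5
n = 56, Σfx = 175, mean = 3.1250
Σfx² = 683
Σf(x − x̄)² = Σfx² − (Σfx)²/n = 683 − 175²/56 = 136.1250
Sample variance = 136.1250 / 55 = 2.4750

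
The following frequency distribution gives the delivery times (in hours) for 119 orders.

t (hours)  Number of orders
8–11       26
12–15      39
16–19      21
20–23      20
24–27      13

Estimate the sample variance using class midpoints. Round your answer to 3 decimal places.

26.845

Midpoints: 9.5, 13.5, 17.5, 21.5, 25.5
n = 119, Σfm = 1902.5, mean = 15.9874
Σfm² = 33583.75
Σf(m − x̄)² = Σfm² − (Σfm)²/n = 33583.75 − 1902.5²/119 = 3167.7311
Sample variance = 3167.7311 / 118 = 26.8452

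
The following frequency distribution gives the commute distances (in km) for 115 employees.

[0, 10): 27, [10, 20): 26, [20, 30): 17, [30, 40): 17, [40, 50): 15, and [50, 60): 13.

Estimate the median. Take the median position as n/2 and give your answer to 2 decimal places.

Cumulative frequencies: 27, 53, 70, 87, 102, 115
n = 115; position = n/2 = 57.5.
This falls in the class [20, 30): L = 20, F = 53, f = 17, h = 10.
Median ≈ 20 + ((57.5 − 53) / 17) × 10 = 22.6471

22.65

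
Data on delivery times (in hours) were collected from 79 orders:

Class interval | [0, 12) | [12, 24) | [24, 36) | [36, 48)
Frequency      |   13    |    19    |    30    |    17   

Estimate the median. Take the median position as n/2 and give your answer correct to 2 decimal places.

27.00

Cumulative frequencies: 13, 32, 62, 79
n = 79; position = n/2 = 39.5.
This falls in the class [24, 36): L = 24, F = 32, f = 30, h = 12.
Median ≈ 24 + ((39.5 − 32) / 30) × 12 = 27.0000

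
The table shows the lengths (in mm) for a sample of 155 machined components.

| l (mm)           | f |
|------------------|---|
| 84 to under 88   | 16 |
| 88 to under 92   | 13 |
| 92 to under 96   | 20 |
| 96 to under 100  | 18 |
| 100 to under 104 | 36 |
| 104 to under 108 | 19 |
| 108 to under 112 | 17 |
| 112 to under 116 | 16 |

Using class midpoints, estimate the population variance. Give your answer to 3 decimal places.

70.067

Midpoints: 86, 90, 94, 98, 102, 106, 110, 114
n = 155, Σfm = 15570, mean = 100.4516
Σfm² = 1574892
Σf(m − x̄)² = Σfm² − (Σfm)²/n = 1574892 − 15570²/155 = 10860.3871
Population variance = 10860.3871 / 155 = 70.0670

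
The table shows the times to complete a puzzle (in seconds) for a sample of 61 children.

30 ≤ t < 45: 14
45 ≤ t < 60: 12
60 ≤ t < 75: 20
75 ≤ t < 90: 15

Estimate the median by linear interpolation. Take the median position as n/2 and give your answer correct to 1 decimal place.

63.4

Cumulative frequencies: 14, 26, 46, 61
n = 61; position = n/2 = 30.5.
This falls in the class 60 ≤ t < 75: L = 60, F = 26, f = 20, h = 15.
Median ≈ 60 + ((30.5 − 26) / 20) × 15 = 63.3750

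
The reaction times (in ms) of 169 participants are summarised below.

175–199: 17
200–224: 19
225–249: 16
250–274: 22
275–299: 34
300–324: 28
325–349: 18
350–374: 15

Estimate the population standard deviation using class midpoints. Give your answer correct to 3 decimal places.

Midpoints: 187, 212, 237, 262, 287, 312, 337, 362
n = 169, Σfm = 46753, mean = 276.6450
Σfm² = 13393361
Σf(m − x̄)² = Σfm² − (Σfm)²/n = 13393361 − 46753²/169 = 459378.6982
Population variance = 459378.6982 / 169 = 2718.2171
Standard deviation = √2718.2171 = 52.1365

52.137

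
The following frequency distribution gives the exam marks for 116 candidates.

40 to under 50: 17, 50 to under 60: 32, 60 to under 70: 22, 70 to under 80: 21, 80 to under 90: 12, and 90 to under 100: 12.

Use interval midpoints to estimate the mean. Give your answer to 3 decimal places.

66.293

Midpoints: 45, 55, 65, 75, 85, 95
Σfm = 17×45 + 32×55 + 22×65 + 21×75 + 12×85 + 12×95 = 7690
n = Σf = 116
Mean = 7690 / 116 = 66.2931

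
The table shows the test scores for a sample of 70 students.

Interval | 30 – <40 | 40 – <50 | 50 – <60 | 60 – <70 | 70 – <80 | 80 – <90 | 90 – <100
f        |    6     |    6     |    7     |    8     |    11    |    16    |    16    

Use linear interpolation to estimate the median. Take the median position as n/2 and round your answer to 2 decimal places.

Cumulative frequencies: 6, 12, 19, 27, 38, 54, 70
n = 70; position = n/2 = 35.
This falls in the class 70 – <80: L = 70, F = 27, f = 11, h = 10.
Median ≈ 70 + ((35 − 27) / 11) × 10 = 77.2727

77.27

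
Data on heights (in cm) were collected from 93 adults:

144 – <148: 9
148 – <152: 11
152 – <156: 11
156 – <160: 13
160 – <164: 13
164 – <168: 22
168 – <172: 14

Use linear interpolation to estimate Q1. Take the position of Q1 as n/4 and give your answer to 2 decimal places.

153.18

Cumulative frequencies: 9, 20, 31, 44, 57, 79, 93
n = 93; position = n/4 = 23.25.
This falls in the class 152 – <156: L = 152, F = 20, f = 11, h = 4.
Lower quartile ≈ 152 + ((23.25 − 20) / 11) × 4 = 153.1818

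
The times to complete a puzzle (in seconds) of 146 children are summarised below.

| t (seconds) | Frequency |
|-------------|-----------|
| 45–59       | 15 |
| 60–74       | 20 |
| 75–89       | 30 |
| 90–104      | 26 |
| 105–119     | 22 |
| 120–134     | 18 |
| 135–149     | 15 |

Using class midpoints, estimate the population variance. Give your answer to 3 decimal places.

Midpoints: 52, 67, 82, 97, 112, 127, 142
n = 146, Σfm = 13982, mean = 95.7671
Σfm² = 1445444
Σf(m − x̄)² = Σfm² − (Σfm)²/n = 1445444 − 13982²/146 = 106428.0822
Population variance = 106428.0822 / 146 = 728.9595

728.959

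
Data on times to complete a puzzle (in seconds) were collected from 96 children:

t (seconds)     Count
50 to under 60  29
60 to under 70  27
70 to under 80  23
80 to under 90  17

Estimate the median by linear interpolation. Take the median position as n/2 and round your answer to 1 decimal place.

67.0

Cumulative frequencies: 29, 56, 79, 96
n = 96; position = n/2 = 48.
This falls in the class 60 to under 70: L = 60, F = 29, f = 27, h = 10.
Median ≈ 60 + ((48 − 29) / 27) × 10 = 67.0370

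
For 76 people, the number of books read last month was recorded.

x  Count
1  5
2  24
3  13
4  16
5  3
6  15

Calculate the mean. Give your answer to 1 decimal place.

Values: 1, 2, 3, 4, 5, 6
Σfx = 5×1 + 24×2 + 13×3 + 16×4 + 3×5 + 15×6 = 261
n = Σf = 76
Mean = 261 / 76 = 3.4342

3.4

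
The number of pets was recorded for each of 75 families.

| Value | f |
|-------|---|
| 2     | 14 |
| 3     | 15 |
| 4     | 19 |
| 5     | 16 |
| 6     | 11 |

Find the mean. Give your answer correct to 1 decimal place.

Values: 2, 3, 4, 5, 6
Σfx = 14×2 + 15×3 + 19×4 + 16×5 + 11×6 = 295
n = Σf = 75
Mean = 295 / 75 = 3.9333

3.9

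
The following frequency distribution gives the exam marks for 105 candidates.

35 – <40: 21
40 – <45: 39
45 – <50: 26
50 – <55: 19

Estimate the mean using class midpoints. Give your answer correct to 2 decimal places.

Midpoints: 37.5, 42.5, 47.5, 52.5
Σfm = 21×37.5 + 39×42.5 + 26×47.5 + 19×52.5 = 4677.5
n = Σf = 105
Mean = 4677.5 / 105 = 44.5476

44.55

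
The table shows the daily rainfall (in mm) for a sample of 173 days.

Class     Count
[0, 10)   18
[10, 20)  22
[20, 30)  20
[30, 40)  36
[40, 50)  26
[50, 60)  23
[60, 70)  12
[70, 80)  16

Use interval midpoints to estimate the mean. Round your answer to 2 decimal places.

38.12

Midpoints: 5, 15, 25, 35, 45, 55, 65, 75
Σfm = 18×5 + 22×15 + 20×25 + 36×35 + 26×45 + 23×55 + 12×65 + 16×75 = 6595
n = Σf = 173
Mean = 6595 / 173 = 38.1214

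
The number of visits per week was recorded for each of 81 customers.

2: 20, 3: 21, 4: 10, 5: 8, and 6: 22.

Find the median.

Cumulative frequencies: 20, 41, 51, 59, 81
n = 81, so the median is the value in position (n+1)/2 = 41.
Position 41 falls at value 3.

3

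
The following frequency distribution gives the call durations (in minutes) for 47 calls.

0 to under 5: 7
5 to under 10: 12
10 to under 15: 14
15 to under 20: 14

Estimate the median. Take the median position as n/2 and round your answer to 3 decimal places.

Cumulative frequencies: 7, 19, 33, 47
n = 47; position = n/2 = 23.5.
This falls in the class 10 to under 15: L = 10, F = 19, f = 14, h = 5.
Median ≈ 10 + ((23.5 − 19) / 14) × 5 = 11.6071

11.607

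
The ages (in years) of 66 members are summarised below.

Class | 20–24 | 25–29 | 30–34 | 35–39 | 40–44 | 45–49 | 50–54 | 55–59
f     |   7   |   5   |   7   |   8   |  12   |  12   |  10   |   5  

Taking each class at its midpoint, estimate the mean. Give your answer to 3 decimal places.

Midpoints: 22, 27, 32, 37, 42, 47, 52, 57
Σfm = 7×22 + 5×27 + 7×32 + 8×37 + 12×42 + 12×47 + 10×52 + 5×57 = 2682
n = Σf = 66
Mean = 2682 / 66 = 40.6364

40.636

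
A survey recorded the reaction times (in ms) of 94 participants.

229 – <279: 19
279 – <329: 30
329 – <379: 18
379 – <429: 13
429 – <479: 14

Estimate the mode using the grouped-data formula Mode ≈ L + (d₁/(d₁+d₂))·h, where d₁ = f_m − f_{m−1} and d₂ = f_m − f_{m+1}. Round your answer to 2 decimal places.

Modal class: 279 – <329 (highest frequency 30).
d₁ = 30 − 19 = 11, d₂ = 30 − 18 = 12
Mode ≈ 279 + (11/(11+12)) × 50 = 279 + 23.9130 = 302.9130

302.91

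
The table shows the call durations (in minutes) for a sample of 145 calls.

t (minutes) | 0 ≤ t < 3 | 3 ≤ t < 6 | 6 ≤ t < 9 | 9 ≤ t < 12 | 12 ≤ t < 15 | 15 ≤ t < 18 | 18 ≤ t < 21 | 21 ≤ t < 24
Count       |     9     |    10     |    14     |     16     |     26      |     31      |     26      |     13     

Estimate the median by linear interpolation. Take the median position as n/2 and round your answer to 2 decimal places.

14.71

Cumulative frequencies: 9, 19, 33, 49, 75, 106, 132, 145
n = 145; position = n/2 = 72.5.
This falls in the class 12 ≤ t < 15: L = 12, F = 49, f = 26, h = 3.
Median ≈ 12 + ((72.5 − 49) / 26) × 3 = 14.7115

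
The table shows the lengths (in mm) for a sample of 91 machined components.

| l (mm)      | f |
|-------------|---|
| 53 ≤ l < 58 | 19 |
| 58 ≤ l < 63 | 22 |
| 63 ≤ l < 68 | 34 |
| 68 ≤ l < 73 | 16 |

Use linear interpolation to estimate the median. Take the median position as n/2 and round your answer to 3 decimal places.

Cumulative frequencies: 19, 41, 75, 91
n = 91; position = n/2 = 45.5.
This falls in the class 63 ≤ l < 68: L = 63, F = 41, f = 34, h = 5.
Median ≈ 63 + ((45.5 − 41) / 34) × 5 = 63.6618

63.662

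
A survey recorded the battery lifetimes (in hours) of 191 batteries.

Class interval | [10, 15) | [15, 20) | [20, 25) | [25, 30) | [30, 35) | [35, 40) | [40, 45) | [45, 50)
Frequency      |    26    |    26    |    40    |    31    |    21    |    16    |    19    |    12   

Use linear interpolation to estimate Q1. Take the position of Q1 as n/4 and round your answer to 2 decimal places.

Cumulative frequencies: 26, 52, 92, 123, 144, 160, 179, 191
n = 191; position = n/4 = 47.75.
This falls in the class [15, 20): L = 15, F = 26, f = 26, h = 5.
Lower quartile ≈ 15 + ((47.75 − 26) / 26) × 5 = 19.1827

19.18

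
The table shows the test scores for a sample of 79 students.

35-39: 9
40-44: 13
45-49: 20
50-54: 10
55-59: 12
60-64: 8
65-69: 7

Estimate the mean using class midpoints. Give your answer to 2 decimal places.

50.48

Midpoints: 37, 42, 47, 52, 57, 62, 67
Σfm = 9×37 + 13×42 + 20×47 + 10×52 + 12×57 + 8×62 + 7×67 = 3988
n = Σf = 79
Mean = 3988 / 79 = 50.4810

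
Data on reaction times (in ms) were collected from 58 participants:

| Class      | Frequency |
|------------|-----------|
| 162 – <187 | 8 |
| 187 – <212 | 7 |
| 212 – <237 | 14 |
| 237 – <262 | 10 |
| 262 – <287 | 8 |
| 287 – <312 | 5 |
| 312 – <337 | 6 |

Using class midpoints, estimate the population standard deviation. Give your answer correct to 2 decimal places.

Midpoints: 174.5, 199.5, 224.5, 249.5, 274.5, 299.5, 324.5
n = 58, Σfm = 14071, mean = 242.6034
Σfm² = 3533414.5
Σf(m − x̄)² = Σfm² − (Σfm)²/n = 3533414.5 − 14071²/58 = 119741.3793
Population variance = 119741.3793 / 58 = 2064.5065
Standard deviation = √2064.5065 = 45.4368

45.44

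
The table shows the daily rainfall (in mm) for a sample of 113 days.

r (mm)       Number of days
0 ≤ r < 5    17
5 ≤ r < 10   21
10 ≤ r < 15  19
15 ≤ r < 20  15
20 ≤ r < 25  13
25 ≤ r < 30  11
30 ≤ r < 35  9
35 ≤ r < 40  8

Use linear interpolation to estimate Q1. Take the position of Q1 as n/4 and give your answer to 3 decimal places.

Cumulative frequencies: 17, 38, 57, 72, 85, 96, 105, 113
n = 113; position = n/4 = 28.25.
This falls in the class 5 ≤ r < 10: L = 5, F = 17, f = 21, h = 5.
Lower quartile ≈ 5 + ((28.25 − 17) / 21) × 5 = 7.6786

7.679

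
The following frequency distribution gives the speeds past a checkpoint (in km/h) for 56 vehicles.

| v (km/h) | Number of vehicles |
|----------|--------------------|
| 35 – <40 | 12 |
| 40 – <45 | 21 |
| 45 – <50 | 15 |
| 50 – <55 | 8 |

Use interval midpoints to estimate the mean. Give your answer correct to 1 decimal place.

Midpoints: 37.5, 42.5, 47.5, 52.5
Σfm = 12×37.5 + 21×42.5 + 15×47.5 + 8×52.5 = 2475
n = Σf = 56
Mean = 2475 / 56 = 44.1964

44.2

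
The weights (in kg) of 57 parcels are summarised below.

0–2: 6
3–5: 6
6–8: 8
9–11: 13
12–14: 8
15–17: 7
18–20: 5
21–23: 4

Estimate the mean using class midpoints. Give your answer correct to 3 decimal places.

10.789

Midpoints: 1, 4, 7, 10, 13, 16, 19, 22
Σfm = 6×1 + 6×4 + 8×7 + 13×10 + 8×13 + 7×16 + 5×19 + 4×22 = 615
n = Σf = 57
Mean = 615 / 57 = 10.7895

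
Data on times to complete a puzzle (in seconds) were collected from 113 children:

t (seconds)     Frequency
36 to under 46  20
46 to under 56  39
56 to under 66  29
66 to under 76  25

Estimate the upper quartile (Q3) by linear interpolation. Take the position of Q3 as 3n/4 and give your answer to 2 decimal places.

Cumulative frequencies: 20, 59, 88, 113
n = 113; position = 3n/4 = 84.75.
This falls in the class 56 to under 66: L = 56, F = 59, f = 29, h = 10.
Upper quartile ≈ 56 + ((84.75 − 59) / 29) × 10 = 64.8793

64.88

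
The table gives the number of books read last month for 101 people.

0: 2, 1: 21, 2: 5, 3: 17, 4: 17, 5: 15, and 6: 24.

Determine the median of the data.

4

Cumulative frequencies: 2, 23, 28, 45, 62, 77, 101
n = 101, so the median is the value in position (n+1)/2 = 51.
Position 51 falls at value 4.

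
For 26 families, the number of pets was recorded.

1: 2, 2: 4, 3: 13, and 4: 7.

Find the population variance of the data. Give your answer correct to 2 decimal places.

Values: 1, 2, 3, 4
n = 26, Σfx = 77, mean = 2.9615
Σfx² = 247
Σf(x − x̄)² = Σfx² − (Σfx)²/n = 247 − 77²/26 = 18.9615
Population variance = 18.9615 / 26 = 0.7293

0.73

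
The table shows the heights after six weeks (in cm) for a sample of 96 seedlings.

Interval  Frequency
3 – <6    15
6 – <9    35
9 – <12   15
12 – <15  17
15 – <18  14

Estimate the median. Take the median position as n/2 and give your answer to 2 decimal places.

Cumulative frequencies: 15, 50, 65, 82, 96
n = 96; position = n/2 = 48.
This falls in the class 6 – <9: L = 6, F = 15, f = 35, h = 3.
Median ≈ 6 + ((48 − 15) / 35) × 3 = 8.8286

8.83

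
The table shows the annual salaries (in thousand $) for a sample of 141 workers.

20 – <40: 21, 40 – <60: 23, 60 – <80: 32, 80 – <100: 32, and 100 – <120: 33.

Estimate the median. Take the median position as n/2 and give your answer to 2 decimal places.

Cumulative frequencies: 21, 44, 76, 108, 141
n = 141; position = n/2 = 70.5.
This falls in the class 60 – <80: L = 60, F = 44, f = 32, h = 20.
Median ≈ 60 + ((70.5 − 44) / 32) × 20 = 76.5625

76.56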